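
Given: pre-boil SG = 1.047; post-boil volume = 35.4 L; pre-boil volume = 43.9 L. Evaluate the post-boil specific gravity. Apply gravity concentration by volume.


SG_post = 1 + (SG_pre − 1)·V_pre/V_post
pts_pre = (1.047 − 1)·1000 = 47.0000
pts_post = 47.0000·43.9/35.4 = 58.2853
SG_post = 1 + 58.2853/1000

1.0583


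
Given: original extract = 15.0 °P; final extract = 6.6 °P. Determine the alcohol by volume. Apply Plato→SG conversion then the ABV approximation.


SG = 259/(259 − P);  ABV = (OG − FG)·131.25
OG = 259/(259 − 15.0) = 1.0615
FG = 259/(259 − 6.6) = 1.0261
ABV = (1.0615 − 1.0261)·131.25

4.6366 % ABV


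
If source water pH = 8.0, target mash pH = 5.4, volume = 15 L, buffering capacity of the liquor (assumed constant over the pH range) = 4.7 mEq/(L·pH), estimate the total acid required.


acid = buffering capacity · (pH_source − pH_target) · V
acid = 4.7 · (8.0 − 5.4) · 15

183.3000 mEq


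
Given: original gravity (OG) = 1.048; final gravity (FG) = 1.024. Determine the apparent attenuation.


AA = (OG − FG)/(OG − 1) · 100
AA = (1.048 − 1.024)/(1.048 − 1) · 100

50.0000 %


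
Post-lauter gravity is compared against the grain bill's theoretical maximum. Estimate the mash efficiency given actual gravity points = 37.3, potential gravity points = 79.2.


efficiency = actual / potential × 100
efficiency = 37.3 / 79.2 × 100

47.0960 %


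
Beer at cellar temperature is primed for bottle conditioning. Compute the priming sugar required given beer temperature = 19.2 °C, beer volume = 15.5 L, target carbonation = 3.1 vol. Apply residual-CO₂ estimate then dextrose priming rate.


residual = 14.695·(0.01821 + 0.09011·e^(−0.04·T));  sugar = (target − residual)·4.0·V
residual = 14.695·(0.01821 + 0.09011·e^(−0.04·19.2)) = 0.8819
sugar = (3.1 − 0.8819)·4.0·15.5

137.5204 g


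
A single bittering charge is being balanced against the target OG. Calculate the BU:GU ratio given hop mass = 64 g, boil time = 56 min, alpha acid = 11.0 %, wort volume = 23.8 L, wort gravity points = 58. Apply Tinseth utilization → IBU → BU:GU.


U = 1.65·0.000125^(GP/1000)·(1−e^(−0.04t))/4.15;  IBU = (α/100)·m·U·1000/V;  BU:GU = IBU/GP
U = 1.65·0.000125^(58/1000)·(1−e^(−0.04·56))/4.15 = 0.2109
IBU = (11.0/100)·64·0.2109·1000/23.8 = 62.3975
BU:GU = 62.3975/58

1.0758


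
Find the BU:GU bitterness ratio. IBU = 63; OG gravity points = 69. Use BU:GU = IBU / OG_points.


BU:GU = 63 / 69

0.9130


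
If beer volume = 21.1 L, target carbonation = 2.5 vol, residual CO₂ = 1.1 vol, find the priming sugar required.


sugar = (target − residual)·4.0·V
sugar = (2.5 − 1.1)·4.0·21.1

118.1600 g


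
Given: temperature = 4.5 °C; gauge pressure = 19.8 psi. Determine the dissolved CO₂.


vols = (P + 14.695)·(0.01821 + 0.09011·e^(−0.04·T))
vols = (19.8 + 14.695)·(0.01821 + 0.09011·e^(−0.04·4.5))

3.2245 volumes


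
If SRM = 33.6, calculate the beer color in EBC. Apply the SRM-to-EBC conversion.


EBC = SRM · 1.97
EBC = 33.6 · 1.97

66.1920 EBC


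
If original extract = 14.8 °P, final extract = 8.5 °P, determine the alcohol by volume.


SG = 259/(259 − P);  ABV = (OG − FG)·131.25
OG = 259/(259 − 14.8) = 1.0606
FG = 259/(259 − 8.5) = 1.0339
ABV = (1.0606 − 1.0339)·131.25

3.5010 % ABV


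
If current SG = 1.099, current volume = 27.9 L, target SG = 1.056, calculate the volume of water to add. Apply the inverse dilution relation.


V_water = V·((SG_curr − 1)/(SG_target − 1) − 1)
V_water = 27.9·((1.099 − 1)/(1.056 − 1) − 1)

21.4232 L


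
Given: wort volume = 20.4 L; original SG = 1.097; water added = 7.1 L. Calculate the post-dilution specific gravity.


SG_new = 1 + (SG_old − 1)·V_old/(V_old + V_water)
pts = (1.097 − 1)·1000·20.4/(20.4 + 7.1) = 71.9564
SG_new = 1 + 71.9564/1000

1.0720


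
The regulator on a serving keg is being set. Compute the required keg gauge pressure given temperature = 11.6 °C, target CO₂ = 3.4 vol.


psi = vols/(0.01821 + 0.09011·e^(−0.04·T)) − 14.695
psi = 3.4/(0.01821 + 0.09011·e^(−0.04·11.6)) − 14.695

30.7183 psi


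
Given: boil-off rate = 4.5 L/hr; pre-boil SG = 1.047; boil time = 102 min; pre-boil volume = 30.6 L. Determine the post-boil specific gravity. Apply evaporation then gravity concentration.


V_post = V_pre − rate·(t/60);  SG_post = 1 + (SG_pre−1)·V_pre/V_post
V_post = 30.6 − 4.5·(102/60) = 22.9500
SG_post = 1 + (1.047 − 1)·30.6/22.9500

1.0627


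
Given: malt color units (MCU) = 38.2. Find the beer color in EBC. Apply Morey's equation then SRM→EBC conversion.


SRM = 1.4922·MCU^0.6859;  EBC = SRM·1.97
SRM = 1.4922·38.2^0.6859 = 18.1537
EBC = 18.1537·1.97

35.7627 EBC


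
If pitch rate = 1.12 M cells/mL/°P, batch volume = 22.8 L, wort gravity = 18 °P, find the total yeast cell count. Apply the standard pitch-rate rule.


cells (billions) = rate · V_L · °P
cells = 1.12 · 22.8 · 18

459.6480 billion cells


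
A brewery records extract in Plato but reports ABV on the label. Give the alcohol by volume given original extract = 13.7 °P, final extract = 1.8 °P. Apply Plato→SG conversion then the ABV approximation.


SG = 259/(259 − P);  ABV = (OG − FG)·131.25
OG = 259/(259 − 13.7) = 1.0558
FG = 259/(259 − 1.8) = 1.0070
ABV = (1.0558 − 1.0070)·131.25

6.4118 % ABV


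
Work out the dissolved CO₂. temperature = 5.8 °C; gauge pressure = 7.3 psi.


vols = (P + 14.695)·(0.01821 + 0.09011·e^(−0.04·T))
vols = (7.3 + 14.695)·(0.01821 + 0.09011·e^(−0.04·5.8))

1.9721 volumes


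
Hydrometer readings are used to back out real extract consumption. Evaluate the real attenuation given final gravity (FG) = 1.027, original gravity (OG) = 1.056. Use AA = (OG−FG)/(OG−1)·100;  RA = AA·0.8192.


AA = (1.056 − 1.027)/(1.056 − 1)·100 = 51.7857
RA = 51.7857·0.8192

42.4229 %


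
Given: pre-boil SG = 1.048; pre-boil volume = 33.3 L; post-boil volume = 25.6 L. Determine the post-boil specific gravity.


SG_post = 1 + (SG_pre − 1)·V_pre/V_post
pts_pre = (1.048 − 1)·1000 = 48.0000
pts_post = 48.0000·33.3/25.6 = 62.4375
SG_post = 1 + 62.4375/1000

1.0624


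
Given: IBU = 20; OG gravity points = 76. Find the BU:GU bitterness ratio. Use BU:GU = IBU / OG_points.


BU:GU = 20 / 76

0.2632


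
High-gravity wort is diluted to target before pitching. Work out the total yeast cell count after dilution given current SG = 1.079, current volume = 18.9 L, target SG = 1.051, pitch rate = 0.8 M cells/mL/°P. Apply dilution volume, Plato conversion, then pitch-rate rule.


V_w = V·((SG_c−1)/(SG_t−1)−1);  °P = 259 − 259/SG_t;  cells = rate·(V+V_w)·°P
V_w = 18.9·((1.079−1)/(1.051−1)−1) = 10.3765
V_final = 18.9 + 10.3765 = 29.2765
°P = 259 − 259/1.051 = 12.5680
cells = 0.8·29.2765·12.5680

294.3581 billion cells


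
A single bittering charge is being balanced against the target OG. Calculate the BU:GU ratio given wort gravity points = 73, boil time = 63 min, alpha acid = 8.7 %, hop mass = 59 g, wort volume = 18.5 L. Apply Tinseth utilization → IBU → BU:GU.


U = 1.65·0.000125^(GP/1000)·(1−e^(−0.04t))/4.15;  IBU = (α/100)·m·U·1000/V;  BU:GU = IBU/GP
U = 1.65·0.000125^(73/1000)·(1−e^(−0.04·63))/4.15 = 0.1897
IBU = (8.7/100)·59·0.1897·1000/18.5 = 52.6357
BU:GU = 52.6357/73

0.7210


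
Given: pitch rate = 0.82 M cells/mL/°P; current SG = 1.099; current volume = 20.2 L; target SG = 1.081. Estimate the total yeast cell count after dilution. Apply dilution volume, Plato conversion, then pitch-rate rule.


V_w = V·((SG_c−1)/(SG_t−1)−1);  °P = 259 − 259/SG_t;  cells = rate·(V+V_w)·°P
V_w = 20.2·((1.099−1)/(1.081−1)−1) = 4.4889
V_final = 20.2 + 4.4889 = 24.6889
°P = 259 − 259/1.081 = 19.4070
cells = 0.82·24.6889·19.4070

392.8932 billion cells


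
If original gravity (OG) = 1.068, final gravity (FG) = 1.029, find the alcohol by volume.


ABV = (OG − FG) · 131.25
ABV = (1.068 − 1.029) · 131.25

5.1188 % ABV


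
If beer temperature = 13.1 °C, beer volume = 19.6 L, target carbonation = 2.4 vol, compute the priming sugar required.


residual = 14.695·(0.01821 + 0.09011·e^(−0.04·T));  sugar = (target − residual)·4.0·V
residual = 14.695·(0.01821 + 0.09011·e^(−0.04·13.1)) = 1.0517
sugar = (2.4 − 1.0517)·4.0·19.6

105.7069 g


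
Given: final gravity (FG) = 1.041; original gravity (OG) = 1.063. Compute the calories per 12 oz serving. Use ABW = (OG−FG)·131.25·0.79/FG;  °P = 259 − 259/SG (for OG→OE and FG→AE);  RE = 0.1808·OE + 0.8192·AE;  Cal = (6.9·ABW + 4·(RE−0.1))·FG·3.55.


ABW = (1.063 − 1.041)·131.25·0.79/1.041 = 2.1913
OE = 259 − 259/1.063 = 15.3500 °P
AE = 259 − 259/1.041 = 10.2008 °P
RE = 0.1808·15.3500 + 0.8192·10.2008 = 11.1317 °P
Cal = (6.9·2.1913 + 4·(11.1317−0.1))·1.041·3.55

218.9496 kcal


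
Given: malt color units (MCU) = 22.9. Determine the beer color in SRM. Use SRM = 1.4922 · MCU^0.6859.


SRM = 1.4922 · 22.9^0.6859

12.7802 SRM


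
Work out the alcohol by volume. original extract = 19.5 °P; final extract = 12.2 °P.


SG = 259/(259 − P);  ABV = (OG − FG)·131.25
OG = 259/(259 − 19.5) = 1.0814
FG = 259/(259 − 12.2) = 1.0494
ABV = (1.0814 − 1.0494)·131.25

4.1983 % ABV


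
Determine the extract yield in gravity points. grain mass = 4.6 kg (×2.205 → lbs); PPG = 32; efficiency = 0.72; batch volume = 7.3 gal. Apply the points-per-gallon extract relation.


points = lbs × PPG × eff / vol
lbs = 4.6 × 2.205 = 10.1430
points = 10.1430 × 32 × 0.72 / 7.3

32.0130 points


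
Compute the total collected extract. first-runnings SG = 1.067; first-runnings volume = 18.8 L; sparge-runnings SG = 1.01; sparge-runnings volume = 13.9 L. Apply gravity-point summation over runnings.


total = Σ (SG_i − 1)·1000·V_i
first = (1.067 − 1)·1000·18.8 = 1259.6000
sparge = (1.01 − 1)·1000·13.9 = 139.0000
total = 1259.6000 + 139.0000

1398.6000 gravity·L


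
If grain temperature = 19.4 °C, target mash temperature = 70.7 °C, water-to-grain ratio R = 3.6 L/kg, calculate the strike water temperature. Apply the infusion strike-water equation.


T_strike = (0.41/R)·(T_mash − T_grain) + T_mash
T_strike = (0.41/3.6)·(70.7 − 19.4) + 70.7

76.5425 °C


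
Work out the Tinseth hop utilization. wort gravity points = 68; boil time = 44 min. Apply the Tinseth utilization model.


U = 1.65·0.000125^(GP/1000) · (1 − e^(−0.04·t))/4.15
bigness = 1.65·0.000125^(68/1000) = 0.8955
boil_factor = (1 − e^(−0.04·44))/4.15 = 0.1995
U = 0.8955 · 0.1995

0.1787


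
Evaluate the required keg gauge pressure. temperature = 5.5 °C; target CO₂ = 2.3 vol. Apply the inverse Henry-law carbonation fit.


psi = vols/(0.01821 + 0.09011·e^(−0.04·T)) − 14.695
psi = 2.3/(0.01821 + 0.09011·e^(−0.04·5.5)) − 14.695

10.7124 psi


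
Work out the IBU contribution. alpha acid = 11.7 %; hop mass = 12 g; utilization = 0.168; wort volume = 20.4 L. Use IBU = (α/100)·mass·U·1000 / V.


IBU = (11.7/100)·12·0.168·1000 / 20.4

11.5624 IBU


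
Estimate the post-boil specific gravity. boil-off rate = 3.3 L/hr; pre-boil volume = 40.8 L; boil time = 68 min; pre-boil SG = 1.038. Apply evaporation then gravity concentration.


V_post = V_pre − rate·(t/60);  SG_post = 1 + (SG_pre−1)·V_pre/V_post
V_post = 40.8 − 3.3·(68/60) = 37.0600
SG_post = 1 + (1.038 − 1)·40.8/37.0600

1.0418


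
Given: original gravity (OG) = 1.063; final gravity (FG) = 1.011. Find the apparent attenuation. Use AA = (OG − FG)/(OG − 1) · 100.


AA = (1.063 − 1.011)/(1.063 − 1) · 100

82.5397 %


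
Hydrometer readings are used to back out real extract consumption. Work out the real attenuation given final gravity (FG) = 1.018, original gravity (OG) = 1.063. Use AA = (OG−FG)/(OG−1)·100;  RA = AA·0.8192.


AA = (1.063 − 1.018)/(1.063 − 1)·100 = 71.4286
RA = 71.4286·0.8192

58.5143 %


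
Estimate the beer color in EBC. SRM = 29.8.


EBC = SRM · 1.97
EBC = 29.8 · 1.97

58.7060 EBC


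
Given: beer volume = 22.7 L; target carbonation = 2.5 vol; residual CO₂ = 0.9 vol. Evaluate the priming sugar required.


sugar = (target − residual)·4.0·V
sugar = (2.5 − 0.9)·4.0·22.7

145.2800 g


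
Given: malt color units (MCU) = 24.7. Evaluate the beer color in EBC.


SRM = 1.4922·MCU^0.6859;  EBC = SRM·1.97
SRM = 1.4922·24.7^0.6859 = 13.4610
EBC = 13.4610·1.97

26.5182 EBC


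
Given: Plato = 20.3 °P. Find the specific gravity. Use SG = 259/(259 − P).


SG = 259/(259 − 20.3)

1.0850


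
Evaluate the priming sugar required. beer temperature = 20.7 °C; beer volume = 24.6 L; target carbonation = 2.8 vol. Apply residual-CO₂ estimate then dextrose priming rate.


residual = 14.695·(0.01821 + 0.09011·e^(−0.04·T));  sugar = (target − residual)·4.0·V
residual = 14.695·(0.01821 + 0.09011·e^(−0.04·20.7)) = 0.8462
sugar = (2.8 − 0.8462)·4.0·24.6

192.2585 g


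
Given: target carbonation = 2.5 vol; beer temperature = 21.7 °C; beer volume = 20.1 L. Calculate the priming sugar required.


residual = 14.695·(0.01821 + 0.09011·e^(−0.04·T));  sugar = (target − residual)·4.0·V
residual = 14.695·(0.01821 + 0.09011·e^(−0.04·21.7)) = 0.8235
sugar = (2.5 − 0.8235)·4.0·20.1

134.7932 g


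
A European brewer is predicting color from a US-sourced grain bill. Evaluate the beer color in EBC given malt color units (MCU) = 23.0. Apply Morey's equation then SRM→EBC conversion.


SRM = 1.4922·MCU^0.6859;  EBC = SRM·1.97
SRM = 1.4922·23.0^0.6859 = 12.8185
EBC = 12.8185·1.97

25.2524 EBC


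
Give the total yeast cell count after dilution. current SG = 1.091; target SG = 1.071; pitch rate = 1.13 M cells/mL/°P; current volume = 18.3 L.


V_w = V·((SG_c−1)/(SG_t−1)−1);  °P = 259 − 259/SG_t;  cells = rate·(V+V_w)·°P
V_w = 18.3·((1.091−1)/(1.071−1)−1) = 5.1549
V_final = 18.3 + 5.1549 = 23.4549
°P = 259 − 259/1.071 = 17.1699
cells = 1.13·23.4549·17.1699

455.0732 billion cells


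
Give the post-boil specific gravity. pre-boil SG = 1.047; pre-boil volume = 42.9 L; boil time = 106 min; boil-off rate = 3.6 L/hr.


V_post = V_pre − rate·(t/60);  SG_post = 1 + (SG_pre−1)·V_pre/V_post
V_post = 42.9 − 3.6·(106/60) = 36.5400
SG_post = 1 + (1.047 − 1)·42.9/36.5400

1.0552


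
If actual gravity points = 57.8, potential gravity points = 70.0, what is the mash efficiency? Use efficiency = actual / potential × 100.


efficiency = 57.8 / 70.0 × 100

82.5714 %


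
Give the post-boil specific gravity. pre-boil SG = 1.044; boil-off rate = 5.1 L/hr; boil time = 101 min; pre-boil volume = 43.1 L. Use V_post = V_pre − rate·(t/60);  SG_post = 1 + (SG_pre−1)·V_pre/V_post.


V_post = 43.1 − 5.1·(101/60) = 34.5150
SG_post = 1 + (1.044 − 1)·43.1/34.5150

1.0549


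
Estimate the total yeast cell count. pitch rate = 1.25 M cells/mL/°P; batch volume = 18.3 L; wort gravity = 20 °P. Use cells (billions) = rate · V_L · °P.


cells = 1.25 · 18.3 · 20

457.5000 billion cells


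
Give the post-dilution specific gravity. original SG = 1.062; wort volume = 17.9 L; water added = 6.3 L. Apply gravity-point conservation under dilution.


SG_new = 1 + (SG_old − 1)·V_old/(V_old + V_water)
pts = (1.062 − 1)·1000·17.9/(17.9 + 6.3) = 45.8595
SG_new = 1 + 45.8595/1000

1.0459


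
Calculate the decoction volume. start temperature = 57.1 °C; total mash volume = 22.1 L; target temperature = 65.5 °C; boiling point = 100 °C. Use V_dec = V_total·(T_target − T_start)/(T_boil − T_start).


V_dec = 22.1·(65.5 − 57.1)/(100 − 57.1)

4.3273 L


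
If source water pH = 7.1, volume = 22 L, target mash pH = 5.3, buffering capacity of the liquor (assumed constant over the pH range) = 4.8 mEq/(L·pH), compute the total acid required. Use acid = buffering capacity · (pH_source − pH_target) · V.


acid = 4.8 · (7.1 − 5.3) · 22

190.0800 mEq


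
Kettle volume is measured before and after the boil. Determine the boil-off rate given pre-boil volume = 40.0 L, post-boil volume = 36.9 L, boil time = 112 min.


rate = (V_pre − V_post) / (t_min/60)
rate = (40.0 − 36.9) / (112/60)

1.6607 L/hr


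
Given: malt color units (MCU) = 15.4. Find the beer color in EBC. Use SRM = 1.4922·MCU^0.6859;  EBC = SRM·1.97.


SRM = 1.4922·15.4^0.6859 = 9.7353
EBC = 9.7353·1.97

19.1785 EBC


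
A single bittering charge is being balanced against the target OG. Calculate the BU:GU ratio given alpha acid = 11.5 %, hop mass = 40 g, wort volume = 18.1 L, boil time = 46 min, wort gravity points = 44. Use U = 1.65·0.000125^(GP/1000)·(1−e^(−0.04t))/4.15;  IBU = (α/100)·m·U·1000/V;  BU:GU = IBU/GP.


U = 1.65·0.000125^(44/1000)·(1−e^(−0.04·46))/4.15 = 0.2252
IBU = (11.5/100)·40·0.2252·1000/18.1 = 57.2360
BU:GU = 57.2360/44

1.3008


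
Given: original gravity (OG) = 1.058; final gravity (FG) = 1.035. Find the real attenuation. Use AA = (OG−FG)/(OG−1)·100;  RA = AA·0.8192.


AA = (1.058 − 1.035)/(1.058 − 1)·100 = 39.6552
RA = 39.6552·0.8192

32.4855 %


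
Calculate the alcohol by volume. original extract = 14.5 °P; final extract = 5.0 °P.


SG = 259/(259 − P);  ABV = (OG − FG)·131.25
OG = 259/(259 − 14.5) = 1.0593
FG = 259/(259 − 5.0) = 1.0197
ABV = (1.0593 − 1.0197)·131.25

5.2001 % ABV


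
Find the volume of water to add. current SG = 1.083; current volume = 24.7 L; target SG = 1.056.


V_water = V·((SG_curr − 1)/(SG_target − 1) − 1)
V_water = 24.7·((1.083 − 1)/(1.056 − 1) − 1)

11.9089 L


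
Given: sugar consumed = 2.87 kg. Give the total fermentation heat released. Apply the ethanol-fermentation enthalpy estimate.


Q = m_sugar · 590 kJ/kg
Q = 2.87 · 590

1693.3000 kJ


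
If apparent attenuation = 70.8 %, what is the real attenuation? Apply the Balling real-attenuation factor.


RA = AA · 0.8192
RA = 70.8 · 0.8192

57.9994 %


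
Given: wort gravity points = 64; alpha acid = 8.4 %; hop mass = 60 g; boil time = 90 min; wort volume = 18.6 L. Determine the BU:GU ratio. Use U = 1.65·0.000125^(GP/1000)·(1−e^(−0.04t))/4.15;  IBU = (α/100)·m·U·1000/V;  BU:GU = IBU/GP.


U = 1.65·0.000125^(64/1000)·(1−e^(−0.04·90))/4.15 = 0.2176
IBU = (8.4/100)·60·0.2176·1000/18.6 = 58.9555
BU:GU = 58.9555/64

0.9212


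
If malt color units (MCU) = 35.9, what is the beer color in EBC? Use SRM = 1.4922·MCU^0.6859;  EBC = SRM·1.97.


SRM = 1.4922·35.9^0.6859 = 17.3967
EBC = 17.3967·1.97

34.2715 EBC


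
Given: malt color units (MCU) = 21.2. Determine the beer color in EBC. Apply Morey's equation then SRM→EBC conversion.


SRM = 1.4922·MCU^0.6859;  EBC = SRM·1.97
SRM = 1.4922·21.2^0.6859 = 12.1216
EBC = 12.1216·1.97

23.8796 EBC


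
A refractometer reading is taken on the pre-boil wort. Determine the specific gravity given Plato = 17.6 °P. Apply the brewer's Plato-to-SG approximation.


SG = 259/(259 − P)
SG = 259/(259 − 17.6)

1.0729


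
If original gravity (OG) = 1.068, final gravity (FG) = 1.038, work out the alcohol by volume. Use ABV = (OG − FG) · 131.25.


ABV = (1.068 − 1.038) · 131.25

3.9375 % ABV


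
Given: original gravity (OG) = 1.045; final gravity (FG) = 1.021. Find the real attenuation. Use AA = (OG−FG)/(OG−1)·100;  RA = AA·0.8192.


AA = (1.045 − 1.021)/(1.045 − 1)·100 = 53.3333
RA = 53.3333·0.8192

43.6907 %


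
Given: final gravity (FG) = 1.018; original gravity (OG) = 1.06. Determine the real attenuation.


AA = (OG−FG)/(OG−1)·100;  RA = AA·0.8192
AA = (1.06 − 1.018)/(1.06 − 1)·100 = 70.0000
RA = 70.0000·0.8192

57.3440 %


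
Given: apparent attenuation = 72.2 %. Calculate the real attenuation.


RA = AA · 0.8192
RA = 72.2 · 0.8192

59.1462 %


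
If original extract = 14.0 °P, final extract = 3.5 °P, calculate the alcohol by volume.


SG = 259/(259 − P);  ABV = (OG − FG)·131.25
OG = 259/(259 − 14.0) = 1.0571
FG = 259/(259 − 3.5) = 1.0137
ABV = (1.0571 − 1.0137)·131.25

5.7021 % ABV


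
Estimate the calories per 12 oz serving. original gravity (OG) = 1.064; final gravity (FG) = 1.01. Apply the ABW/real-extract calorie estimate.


ABW = (OG−FG)·131.25·0.79/FG;  °P = 259 − 259/SG (for OG→OE and FG→AE);  RE = 0.1808·OE + 0.8192·AE;  Cal = (6.9·ABW + 4·(RE−0.1))·FG·3.55
ABW = (1.064 − 1.01)·131.25·0.79/1.01 = 5.5437
OE = 259 − 259/1.064 = 15.5789 °P
AE = 259 − 259/1.01 = 2.5644 °P
RE = 0.1808·15.5789 + 0.8192·2.5644 = 4.9174 °P
Cal = (6.9·5.5437 + 4·(4.9174−0.1))·1.01·3.55

206.2416 kcal


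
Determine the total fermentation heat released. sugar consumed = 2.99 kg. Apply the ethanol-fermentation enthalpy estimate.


Q = m_sugar · 590 kJ/kg
Q = 2.99 · 590

1764.1000 kJ


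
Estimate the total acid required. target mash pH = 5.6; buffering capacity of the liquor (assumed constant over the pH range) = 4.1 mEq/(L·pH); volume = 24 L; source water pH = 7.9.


acid = buffering capacity · (pH_source − pH_target) · V
acid = 4.1 · (7.9 − 5.6) · 24

226.3200 mEq


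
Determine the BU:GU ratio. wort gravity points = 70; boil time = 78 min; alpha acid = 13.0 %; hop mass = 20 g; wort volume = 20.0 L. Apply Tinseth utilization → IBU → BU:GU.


U = 1.65·0.000125^(GP/1000)·(1−e^(−0.04t))/4.15;  IBU = (α/100)·m·U·1000/V;  BU:GU = IBU/GP
U = 1.65·0.000125^(70/1000)·(1−e^(−0.04·78))/4.15 = 0.2026
IBU = (13.0/100)·20·0.2026·1000/20.0 = 26.3360
BU:GU = 26.3360/70

0.3762


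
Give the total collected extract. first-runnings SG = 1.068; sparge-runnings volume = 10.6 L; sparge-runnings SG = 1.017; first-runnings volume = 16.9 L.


total = Σ (SG_i − 1)·1000·V_i
first = (1.068 − 1)·1000·16.9 = 1149.2000
sparge = (1.017 − 1)·1000·10.6 = 180.2000
total = 1149.2000 + 180.2000

1329.4000 gravity·L


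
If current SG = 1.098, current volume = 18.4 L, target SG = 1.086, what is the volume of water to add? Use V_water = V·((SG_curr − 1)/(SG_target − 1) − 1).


V_water = 18.4·((1.098 − 1)/(1.086 − 1) − 1)

2.5674 L


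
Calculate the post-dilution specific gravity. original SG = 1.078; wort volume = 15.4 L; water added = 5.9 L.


SG_new = 1 + (SG_old − 1)·V_old/(V_old + V_water)
pts = (1.078 − 1)·1000·15.4/(15.4 + 5.9) = 56.3944
SG_new = 1 + 56.3944/1000

1.0564


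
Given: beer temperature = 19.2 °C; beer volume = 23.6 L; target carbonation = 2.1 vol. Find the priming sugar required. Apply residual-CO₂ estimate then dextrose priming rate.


residual = 14.695·(0.01821 + 0.09011·e^(−0.04·T));  sugar = (target − residual)·4.0·V
residual = 14.695·(0.01821 + 0.09011·e^(−0.04·19.2)) = 0.8819
sugar = (2.1 − 0.8819)·4.0·23.6

114.9858 g


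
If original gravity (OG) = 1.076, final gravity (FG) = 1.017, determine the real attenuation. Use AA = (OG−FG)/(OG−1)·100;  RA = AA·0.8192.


AA = (1.076 − 1.017)/(1.076 − 1)·100 = 77.6316
RA = 77.6316·0.8192

63.5958 %


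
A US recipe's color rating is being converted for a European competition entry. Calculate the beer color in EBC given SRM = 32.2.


EBC = SRM · 1.97
EBC = 32.2 · 1.97

63.4340 EBC


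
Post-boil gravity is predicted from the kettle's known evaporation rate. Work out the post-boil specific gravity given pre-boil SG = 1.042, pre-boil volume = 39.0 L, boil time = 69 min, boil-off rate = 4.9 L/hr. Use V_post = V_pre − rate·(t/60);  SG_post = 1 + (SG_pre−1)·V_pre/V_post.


V_post = 39.0 − 4.9·(69/60) = 33.3650
SG_post = 1 + (1.042 − 1)·39.0/33.3650

1.0491


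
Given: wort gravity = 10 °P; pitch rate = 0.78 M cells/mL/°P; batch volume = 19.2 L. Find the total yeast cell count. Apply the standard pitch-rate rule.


cells (billions) = rate · V_L · °P
cells = 0.78 · 19.2 · 10

149.7600 billion cells


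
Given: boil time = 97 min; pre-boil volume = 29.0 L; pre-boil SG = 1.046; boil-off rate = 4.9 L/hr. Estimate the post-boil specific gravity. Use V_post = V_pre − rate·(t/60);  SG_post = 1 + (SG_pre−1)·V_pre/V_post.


V_post = 29.0 − 4.9·(97/60) = 21.0783
SG_post = 1 + (1.046 − 1)·29.0/21.0783

1.0633


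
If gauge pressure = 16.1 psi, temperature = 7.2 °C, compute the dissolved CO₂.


vols = (P + 14.695)·(0.01821 + 0.09011·e^(−0.04·T))
vols = (16.1 + 14.695)·(0.01821 + 0.09011·e^(−0.04·7.2))

2.6413 volumes


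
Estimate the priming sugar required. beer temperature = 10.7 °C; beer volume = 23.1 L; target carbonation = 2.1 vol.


residual = 14.695·(0.01821 + 0.09011·e^(−0.04·T));  sugar = (target − residual)·4.0·V
residual = 14.695·(0.01821 + 0.09011·e^(−0.04·10.7)) = 1.1307
sugar = (2.1 − 1.1307)·4.0·23.1

89.5631 g


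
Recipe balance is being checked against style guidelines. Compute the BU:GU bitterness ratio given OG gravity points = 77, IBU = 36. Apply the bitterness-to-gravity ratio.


BU:GU = IBU / OG_points
BU:GU = 36 / 77

0.4675


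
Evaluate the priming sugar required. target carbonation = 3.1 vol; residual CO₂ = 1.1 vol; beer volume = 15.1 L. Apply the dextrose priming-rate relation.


sugar = (target − residual)·4.0·V
sugar = (3.1 − 1.1)·4.0·15.1

120.8000 g


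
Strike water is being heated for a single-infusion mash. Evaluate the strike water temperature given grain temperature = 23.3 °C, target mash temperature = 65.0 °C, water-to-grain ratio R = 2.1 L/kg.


T_strike = (0.41/R)·(T_mash − T_grain) + T_mash
T_strike = (0.41/2.1)·(65.0 − 23.3) + 65.0

73.1414 °C


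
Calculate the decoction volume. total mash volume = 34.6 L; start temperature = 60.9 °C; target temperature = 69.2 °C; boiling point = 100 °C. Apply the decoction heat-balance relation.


V_dec = V_total·(T_target − T_start)/(T_boil − T_start)
V_dec = 34.6·(69.2 − 60.9)/(100 − 60.9)

7.3448 L


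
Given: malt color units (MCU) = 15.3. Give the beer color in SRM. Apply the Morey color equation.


SRM = 1.4922 · MCU^0.6859
SRM = 1.4922 · 15.3^0.6859

9.6919 SRM


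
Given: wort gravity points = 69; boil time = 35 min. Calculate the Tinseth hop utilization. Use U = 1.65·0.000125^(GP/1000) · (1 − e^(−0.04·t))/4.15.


bigness = 1.65·0.000125^(69/1000) = 0.8875
boil_factor = (1 − e^(−0.04·35))/4.15 = 0.1815
U = 0.8875 · 0.1815

0.1611


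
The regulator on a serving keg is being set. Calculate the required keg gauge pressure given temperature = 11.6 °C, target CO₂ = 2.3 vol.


psi = vols/(0.01821 + 0.09011·e^(−0.04·T)) − 14.695
psi = 2.3/(0.01821 + 0.09011·e^(−0.04·11.6)) − 14.695

16.0258 psi


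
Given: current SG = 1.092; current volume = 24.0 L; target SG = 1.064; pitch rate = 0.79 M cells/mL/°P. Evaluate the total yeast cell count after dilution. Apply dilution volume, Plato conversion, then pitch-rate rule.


V_w = V·((SG_c−1)/(SG_t−1)−1);  °P = 259 − 259/SG_t;  cells = rate·(V+V_w)·°P
V_w = 24.0·((1.092−1)/(1.064−1)−1) = 10.5000
V_final = 24.0 + 10.5000 = 34.5000
°P = 259 − 259/1.064 = 15.5789
cells = 0.79·34.5000·15.5789

424.6042 billion cells


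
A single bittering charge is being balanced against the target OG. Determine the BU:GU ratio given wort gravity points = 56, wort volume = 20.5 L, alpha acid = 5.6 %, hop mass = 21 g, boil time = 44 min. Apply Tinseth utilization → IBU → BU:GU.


U = 1.65·0.000125^(GP/1000)·(1−e^(−0.04t))/4.15;  IBU = (α/100)·m·U·1000/V;  BU:GU = IBU/GP
U = 1.65·0.000125^(56/1000)·(1−e^(−0.04·44))/4.15 = 0.1990
IBU = (5.6/100)·21·0.1990·1000/20.5 = 11.4162
BU:GU = 11.4162/56

0.2039


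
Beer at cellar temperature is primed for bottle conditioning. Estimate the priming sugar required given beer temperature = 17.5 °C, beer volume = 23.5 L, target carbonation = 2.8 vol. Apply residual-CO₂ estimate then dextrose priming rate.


residual = 14.695·(0.01821 + 0.09011·e^(−0.04·T));  sugar = (target − residual)·4.0·V
residual = 14.695·(0.01821 + 0.09011·e^(−0.04·17.5)) = 0.9252
sugar = (2.8 − 0.9252)·4.0·23.5

176.2352 g


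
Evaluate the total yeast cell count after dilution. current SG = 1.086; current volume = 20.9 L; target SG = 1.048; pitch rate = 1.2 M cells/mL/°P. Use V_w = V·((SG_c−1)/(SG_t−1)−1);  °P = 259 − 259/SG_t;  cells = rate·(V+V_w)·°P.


V_w = 20.9·((1.086−1)/(1.048−1)−1) = 16.5458
V_final = 20.9 + 16.5458 = 37.4458
°P = 259 − 259/1.048 = 11.8626
cells = 1.2·37.4458·11.8626

533.0457 billion cells


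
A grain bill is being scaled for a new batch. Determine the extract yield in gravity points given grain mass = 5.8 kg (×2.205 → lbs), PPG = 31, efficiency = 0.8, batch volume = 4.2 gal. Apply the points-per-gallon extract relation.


points = lbs × PPG × eff / vol
lbs = 5.8 × 2.205 = 12.7890
points = 12.7890 × 31 × 0.8 / 4.2

75.5160 points


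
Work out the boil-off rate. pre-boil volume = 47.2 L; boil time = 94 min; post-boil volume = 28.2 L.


rate = (V_pre − V_post) / (t_min/60)
rate = (47.2 − 28.2) / (94/60)

12.1277 L/hr


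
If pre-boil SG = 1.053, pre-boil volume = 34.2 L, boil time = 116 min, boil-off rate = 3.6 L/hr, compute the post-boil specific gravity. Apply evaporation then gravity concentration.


V_post = V_pre − rate·(t/60);  SG_post = 1 + (SG_pre−1)·V_pre/V_post
V_post = 34.2 − 3.6·(116/60) = 27.2400
SG_post = 1 + (1.053 − 1)·34.2/27.2400

1.0665


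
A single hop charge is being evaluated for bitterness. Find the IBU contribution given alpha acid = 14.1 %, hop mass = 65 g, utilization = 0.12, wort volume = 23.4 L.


IBU = (α/100)·mass·U·1000 / V
IBU = (14.1/100)·65·0.12·1000 / 23.4

47.0000 IBU


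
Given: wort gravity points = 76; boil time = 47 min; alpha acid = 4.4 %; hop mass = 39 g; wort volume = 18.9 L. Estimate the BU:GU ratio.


U = 1.65·0.000125^(GP/1000)·(1−e^(−0.04t))/4.15;  IBU = (α/100)·m·U·1000/V;  BU:GU = IBU/GP
U = 1.65·0.000125^(76/1000)·(1−e^(−0.04·47))/4.15 = 0.1702
IBU = (4.4/100)·39·0.1702·1000/18.9 = 15.4508
BU:GU = 15.4508/76

0.2033


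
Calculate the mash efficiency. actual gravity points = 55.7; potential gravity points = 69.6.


efficiency = actual / potential × 100
efficiency = 55.7 / 69.6 × 100

80.0287 %


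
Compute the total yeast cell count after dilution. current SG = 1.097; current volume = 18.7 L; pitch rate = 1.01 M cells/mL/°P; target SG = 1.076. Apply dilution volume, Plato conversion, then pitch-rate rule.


V_w = V·((SG_c−1)/(SG_t−1)−1);  °P = 259 − 259/SG_t;  cells = rate·(V+V_w)·°P
V_w = 18.7·((1.097−1)/(1.076−1)−1) = 5.1671
V_final = 18.7 + 5.1671 = 23.8671
°P = 259 − 259/1.076 = 18.2937
cells = 1.01·23.8671·18.2937

440.9834 billion cells


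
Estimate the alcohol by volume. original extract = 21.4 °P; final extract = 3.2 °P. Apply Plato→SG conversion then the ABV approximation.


SG = 259/(259 − P);  ABV = (OG − FG)·131.25
OG = 259/(259 − 21.4) = 1.0901
FG = 259/(259 − 3.2) = 1.0125
ABV = (1.0901 − 1.0125)·131.25

10.1794 % ABV


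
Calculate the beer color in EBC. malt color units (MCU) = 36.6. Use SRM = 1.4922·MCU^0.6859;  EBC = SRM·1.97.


SRM = 1.4922·36.6^0.6859 = 17.6286
EBC = 17.6286·1.97

34.7284 EBC


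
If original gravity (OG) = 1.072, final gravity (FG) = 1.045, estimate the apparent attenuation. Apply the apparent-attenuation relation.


AA = (OG − FG)/(OG − 1) · 100
AA = (1.072 − 1.045)/(1.072 − 1) · 100

37.5000 %


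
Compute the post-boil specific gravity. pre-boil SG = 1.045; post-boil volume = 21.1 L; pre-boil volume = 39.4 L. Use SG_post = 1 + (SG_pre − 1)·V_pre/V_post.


pts_pre = (1.045 − 1)·1000 = 45.0000
pts_post = 45.0000·39.4/21.1 = 84.0284
SG_post = 1 + 84.0284/1000

1.0840


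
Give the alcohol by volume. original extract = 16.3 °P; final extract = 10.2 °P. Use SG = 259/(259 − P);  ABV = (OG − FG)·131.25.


OG = 259/(259 − 16.3) = 1.0672
FG = 259/(259 − 10.2) = 1.0410
ABV = (1.0672 − 1.0410)·131.25

3.4341 % ABV


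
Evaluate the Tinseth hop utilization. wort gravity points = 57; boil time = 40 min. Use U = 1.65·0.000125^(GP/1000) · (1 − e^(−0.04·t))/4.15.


bigness = 1.65·0.000125^(57/1000) = 0.9886
boil_factor = (1 − e^(−0.04·40))/4.15 = 0.1923
U = 0.9886 · 0.1923

0.1901


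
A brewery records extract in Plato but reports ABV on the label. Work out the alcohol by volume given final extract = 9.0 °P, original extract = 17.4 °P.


SG = 259/(259 − P);  ABV = (OG − FG)·131.25
OG = 259/(259 − 17.4) = 1.0720
FG = 259/(259 − 9.0) = 1.0360
ABV = (1.0720 − 1.0360)·131.25

4.7276 % ABV


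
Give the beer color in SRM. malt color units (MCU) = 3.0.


SRM = 1.4922 · MCU^0.6859
SRM = 1.4922 · 3.0^0.6859

3.1702 SRM


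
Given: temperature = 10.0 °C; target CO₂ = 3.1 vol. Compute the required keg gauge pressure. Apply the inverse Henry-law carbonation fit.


psi = vols/(0.01821 + 0.09011·e^(−0.04·T)) − 14.695
psi = 3.1/(0.01821 + 0.09011·e^(−0.04·10.0)) − 14.695

24.7389 psi


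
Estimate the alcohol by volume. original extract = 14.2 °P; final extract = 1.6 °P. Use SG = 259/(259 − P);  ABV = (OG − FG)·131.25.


OG = 259/(259 − 14.2) = 1.0580
FG = 259/(259 − 1.6) = 1.0062
ABV = (1.0580 − 1.0062)·131.25

6.7975 % ABV


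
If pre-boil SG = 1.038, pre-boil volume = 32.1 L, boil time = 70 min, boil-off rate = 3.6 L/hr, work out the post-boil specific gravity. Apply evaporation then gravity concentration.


V_post = V_pre − rate·(t/60);  SG_post = 1 + (SG_pre−1)·V_pre/V_post
V_post = 32.1 − 3.6·(70/60) = 27.9000
SG_post = 1 + (1.038 − 1)·32.1/27.9000

1.0437


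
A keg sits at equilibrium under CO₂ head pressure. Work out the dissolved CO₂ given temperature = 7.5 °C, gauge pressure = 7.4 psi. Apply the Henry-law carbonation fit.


vols = (P + 14.695)·(0.01821 + 0.09011·e^(−0.04·T))
vols = (7.4 + 14.695)·(0.01821 + 0.09011·e^(−0.04·7.5))

1.8773 volumes


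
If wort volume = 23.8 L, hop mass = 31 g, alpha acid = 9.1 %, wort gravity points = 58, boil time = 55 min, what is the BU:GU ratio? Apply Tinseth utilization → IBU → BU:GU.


U = 1.65·0.000125^(GP/1000)·(1−e^(−0.04t))/4.15;  IBU = (α/100)·m·U·1000/V;  BU:GU = IBU/GP
U = 1.65·0.000125^(58/1000)·(1−e^(−0.04·55))/4.15 = 0.2099
IBU = (9.1/100)·31·0.2099·1000/23.8 = 24.8817
BU:GU = 24.8817/58

0.4290


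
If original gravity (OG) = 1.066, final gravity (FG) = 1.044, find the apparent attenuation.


AA = (OG − FG)/(OG − 1) · 100
AA = (1.066 − 1.044)/(1.066 − 1) · 100

33.3333 %


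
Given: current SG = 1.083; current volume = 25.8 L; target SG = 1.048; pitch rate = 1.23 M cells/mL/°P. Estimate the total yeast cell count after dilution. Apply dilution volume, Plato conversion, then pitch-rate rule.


V_w = V·((SG_c−1)/(SG_t−1)−1);  °P = 259 − 259/SG_t;  cells = rate·(V+V_w)·°P
V_w = 25.8·((1.083−1)/(1.048−1)−1) = 18.8125
V_final = 25.8 + 18.8125 = 44.6125
°P = 259 − 259/1.048 = 11.8626
cells = 1.23·44.6125·11.8626

650.9406 billion cells


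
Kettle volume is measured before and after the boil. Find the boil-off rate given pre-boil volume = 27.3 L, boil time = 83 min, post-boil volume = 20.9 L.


rate = (V_pre − V_post) / (t_min/60)
rate = (27.3 − 20.9) / (83/60)

4.6265 L/hr


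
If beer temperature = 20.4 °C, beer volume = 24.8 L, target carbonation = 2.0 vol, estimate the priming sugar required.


residual = 14.695·(0.01821 + 0.09011·e^(−0.04·T));  sugar = (target − residual)·4.0·V
residual = 14.695·(0.01821 + 0.09011·e^(−0.04·20.4)) = 0.8531
sugar = (2.0 − 0.8531)·4.0·24.8

113.7687 g


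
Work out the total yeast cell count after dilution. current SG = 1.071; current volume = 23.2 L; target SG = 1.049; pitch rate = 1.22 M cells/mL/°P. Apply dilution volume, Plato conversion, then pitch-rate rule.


V_w = V·((SG_c−1)/(SG_t−1)−1);  °P = 259 − 259/SG_t;  cells = rate·(V+V_w)·°P
V_w = 23.2·((1.071−1)/(1.049−1)−1) = 10.4163
V_final = 23.2 + 10.4163 = 33.6163
°P = 259 − 259/1.049 = 12.0982
cells = 1.22·33.6163·12.0982

496.1699 billion cells


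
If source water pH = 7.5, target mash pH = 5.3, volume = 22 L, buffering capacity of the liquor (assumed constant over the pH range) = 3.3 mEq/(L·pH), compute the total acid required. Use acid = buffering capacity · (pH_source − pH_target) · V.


acid = 3.3 · (7.5 − 5.3) · 22

159.7200 mEq


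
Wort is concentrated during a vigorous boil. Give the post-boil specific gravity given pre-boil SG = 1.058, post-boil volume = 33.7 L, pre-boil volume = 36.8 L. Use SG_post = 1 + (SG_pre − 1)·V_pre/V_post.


pts_pre = (1.058 − 1)·1000 = 58.0000
pts_post = 58.0000·36.8/33.7 = 63.3353
SG_post = 1 + 63.3353/1000

1.0633


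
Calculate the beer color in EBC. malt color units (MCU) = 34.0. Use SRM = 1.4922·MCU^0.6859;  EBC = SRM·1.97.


SRM = 1.4922·34.0^0.6859 = 16.7598
EBC = 16.7598·1.97

33.0168 EBC


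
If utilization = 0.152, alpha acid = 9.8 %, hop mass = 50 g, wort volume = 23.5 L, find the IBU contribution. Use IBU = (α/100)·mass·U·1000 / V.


IBU = (9.8/100)·50·0.152·1000 / 23.5

31.6936 IBU


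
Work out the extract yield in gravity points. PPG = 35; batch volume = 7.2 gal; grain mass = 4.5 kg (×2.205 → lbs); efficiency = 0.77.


points = lbs × PPG × eff / vol
lbs = 4.5 × 2.205 = 9.9225
points = 9.9225 × 35 × 0.77 / 7.2

37.1405 points


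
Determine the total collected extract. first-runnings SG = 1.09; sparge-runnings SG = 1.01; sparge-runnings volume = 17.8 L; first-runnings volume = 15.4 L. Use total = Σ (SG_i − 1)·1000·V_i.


first = (1.09 − 1)·1000·15.4 = 1386.0000
sparge = (1.01 − 1)·1000·17.8 = 178.0000
total = 1386.0000 + 178.0000

1564.0000 gravity·L


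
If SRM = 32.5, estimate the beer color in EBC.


EBC = SRM · 1.97
EBC = 32.5 · 1.97

64.0250 EBC


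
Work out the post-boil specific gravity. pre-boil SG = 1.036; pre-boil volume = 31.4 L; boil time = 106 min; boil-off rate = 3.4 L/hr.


V_post = V_pre − rate·(t/60);  SG_post = 1 + (SG_pre−1)·V_pre/V_post
V_post = 31.4 − 3.4·(106/60) = 25.3933
SG_post = 1 + (1.036 − 1)·31.4/25.3933

1.0445


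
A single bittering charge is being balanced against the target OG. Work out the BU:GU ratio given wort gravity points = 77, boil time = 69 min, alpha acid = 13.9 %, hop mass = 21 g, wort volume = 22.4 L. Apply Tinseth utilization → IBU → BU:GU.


U = 1.65·0.000125^(GP/1000)·(1−e^(−0.04t))/4.15;  IBU = (α/100)·m·U·1000/V;  BU:GU = IBU/GP
U = 1.65·0.000125^(77/1000)·(1−e^(−0.04·69))/4.15 = 0.1864
IBU = (13.9/100)·21·0.1864·1000/22.4 = 24.2934
BU:GU = 24.2934/77

0.3155


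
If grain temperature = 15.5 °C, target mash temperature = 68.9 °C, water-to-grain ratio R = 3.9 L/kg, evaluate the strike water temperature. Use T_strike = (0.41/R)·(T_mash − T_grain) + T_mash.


T_strike = (0.41/3.9)·(68.9 − 15.5) + 68.9

74.5138 °C


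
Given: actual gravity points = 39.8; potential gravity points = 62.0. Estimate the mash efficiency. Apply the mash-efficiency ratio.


efficiency = actual / potential × 100
efficiency = 39.8 / 62.0 × 100

64.1935 %


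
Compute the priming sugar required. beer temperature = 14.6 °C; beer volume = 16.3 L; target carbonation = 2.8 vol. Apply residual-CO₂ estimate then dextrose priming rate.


residual = 14.695·(0.01821 + 0.09011·e^(−0.04·T));  sugar = (target − residual)·4.0·V
residual = 14.695·(0.01821 + 0.09011·e^(−0.04·14.6)) = 1.0060
sugar = (2.8 − 1.0060)·4.0·16.3

116.9665 g
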